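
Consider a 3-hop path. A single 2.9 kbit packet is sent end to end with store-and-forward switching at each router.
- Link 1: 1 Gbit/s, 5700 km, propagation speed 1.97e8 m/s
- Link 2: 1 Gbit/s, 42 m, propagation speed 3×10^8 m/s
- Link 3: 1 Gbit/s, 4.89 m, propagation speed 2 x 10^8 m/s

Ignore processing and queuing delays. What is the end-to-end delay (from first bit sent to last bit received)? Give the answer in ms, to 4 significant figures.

28.94 ms

L = 2900 bits.
Transmission delay per hop = L/R = 2900/1000000000 = 0.0029 ms; 3 hops → 0.0087 ms.
Propagation delays (d/s per hop): 28.934, 0.00014, 2.445e-05 ms; sum = 28.9342 ms.
End-to-end = 28.94 ms.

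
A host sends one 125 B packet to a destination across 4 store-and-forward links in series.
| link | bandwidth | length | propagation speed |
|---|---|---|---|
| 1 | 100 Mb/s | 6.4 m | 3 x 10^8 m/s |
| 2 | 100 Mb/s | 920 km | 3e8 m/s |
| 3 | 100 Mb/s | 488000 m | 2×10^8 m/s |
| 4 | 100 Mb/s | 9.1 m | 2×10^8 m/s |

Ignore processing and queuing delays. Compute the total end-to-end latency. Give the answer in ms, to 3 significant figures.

5.55 ms

L = 125 × 8 = 1000 bits.
Transmission delay per hop = L/R = 1000/100000000 = 0.01 ms; 4 hops → 0.04 ms.
Propagation delays (d/s per hop): 2.13333e-05, 3.06667, 2.44, 4.55e-05 ms; sum = 5.50673 ms.
End-to-end = 5.55 ms.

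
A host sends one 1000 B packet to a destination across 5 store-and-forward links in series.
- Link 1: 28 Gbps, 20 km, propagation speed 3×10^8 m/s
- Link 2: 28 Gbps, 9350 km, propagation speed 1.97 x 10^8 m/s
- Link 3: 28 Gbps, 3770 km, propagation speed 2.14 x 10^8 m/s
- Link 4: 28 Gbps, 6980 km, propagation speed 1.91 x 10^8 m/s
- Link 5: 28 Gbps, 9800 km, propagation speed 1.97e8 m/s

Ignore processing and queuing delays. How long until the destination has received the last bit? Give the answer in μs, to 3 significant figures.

151000 μs

L = 1000 × 8 = 8000 bits.
Transmission delay per hop = L/R = 8000/28000000000 = 0.285714 μs; 5 hops → 1.42857 μs.
Propagation delays (d/s per hop): 66.6667, 47461.9, 17616.8, 36544.5, 49746.2 μs; sum = 151436 μs.
End-to-end = 151000 μs.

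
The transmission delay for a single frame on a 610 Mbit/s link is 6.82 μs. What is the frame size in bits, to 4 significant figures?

4160 bits

L = R × t_tx = 610000000 b/s × 6.82e-06 s = 4160.2 bits.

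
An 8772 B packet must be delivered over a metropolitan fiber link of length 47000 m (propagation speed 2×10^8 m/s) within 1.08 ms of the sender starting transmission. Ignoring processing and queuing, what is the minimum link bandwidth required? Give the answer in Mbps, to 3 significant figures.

83.0 Mbps

L = 70176 bits.
Propagation delay = 47000 / 200000000 = 0.235 ms.
Transmission budget = 1.08 − 0.235 = 0.845 ms.
R ≥ L / t_tx = 70176 bits / 0.000845 s = 83.0 Mbps.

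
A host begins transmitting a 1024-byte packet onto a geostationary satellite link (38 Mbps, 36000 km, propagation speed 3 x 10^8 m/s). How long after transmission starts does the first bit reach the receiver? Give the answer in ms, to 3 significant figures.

First bit experiences only propagation delay: d/s = 36000000/300000000 = 120 ms.

120 ms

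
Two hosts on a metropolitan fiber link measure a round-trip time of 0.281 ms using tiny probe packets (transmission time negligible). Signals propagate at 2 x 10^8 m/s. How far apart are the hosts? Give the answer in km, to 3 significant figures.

One-way propagation = RTT/2 = 0.1405 ms.
d = s × t = 200000000 × 0.0001405 = 28.1 km.

28.1 km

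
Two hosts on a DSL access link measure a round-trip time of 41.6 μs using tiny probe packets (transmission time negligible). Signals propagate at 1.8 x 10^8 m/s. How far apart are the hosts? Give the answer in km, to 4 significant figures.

One-way propagation = RTT/2 = 20.8 μs.
d = s × t = 180000000 × 2.08e-05 = 3.744 km.

3.744 km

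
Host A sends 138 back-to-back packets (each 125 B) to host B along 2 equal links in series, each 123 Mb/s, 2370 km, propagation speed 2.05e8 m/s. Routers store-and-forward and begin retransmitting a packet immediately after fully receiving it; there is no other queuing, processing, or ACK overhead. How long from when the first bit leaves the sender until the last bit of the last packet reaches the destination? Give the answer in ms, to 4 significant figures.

Per-hop transmission t_tx = L/R = 1000/123000000 = 0.00813008 ms.
Per-hop propagation t_prop = 2370000/2.05e+08 = 11.561 ms.
Pipeline fill: first packet needs 2·t_tx to clear all hops; remaining 137 packets each add one t_tx.
Total = (2+138-1)·t_tx + 2·t_prop = 139·0.00813008 + 2·11.561 = 24.25 ms.

24.25 ms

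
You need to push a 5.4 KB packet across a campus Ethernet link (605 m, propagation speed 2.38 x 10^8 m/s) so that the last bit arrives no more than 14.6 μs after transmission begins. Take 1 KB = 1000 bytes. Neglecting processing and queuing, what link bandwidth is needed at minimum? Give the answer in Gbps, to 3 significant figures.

L = 43200 bits.
Propagation delay = 605 / 238000000 = 2.54202 μs.
Transmission budget = 14.6 − 2.54202 = 12.058 μs.
R ≥ L / t_tx = 43200 bits / 1.2058e-05 s = 3.58 Gbps.

3.58 Gbps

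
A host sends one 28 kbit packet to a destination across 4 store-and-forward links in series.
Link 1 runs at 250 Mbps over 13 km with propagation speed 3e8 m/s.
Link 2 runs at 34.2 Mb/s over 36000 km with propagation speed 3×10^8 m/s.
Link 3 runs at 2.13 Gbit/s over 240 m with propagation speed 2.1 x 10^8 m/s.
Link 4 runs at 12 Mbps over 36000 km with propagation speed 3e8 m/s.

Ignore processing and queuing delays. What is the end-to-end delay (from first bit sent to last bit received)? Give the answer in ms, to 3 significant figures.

L = 28000 bits.
Transmission delays (L/R per hop): 0.112, 0.818713, 0.0131455, 2.33333 ms; sum = 3.27719 ms.
Propagation delays (d/s per hop): 0.0433333, 120, 0.00114286, 120 ms; sum = 240.044 ms.
End-to-end = 243 ms.

243 ms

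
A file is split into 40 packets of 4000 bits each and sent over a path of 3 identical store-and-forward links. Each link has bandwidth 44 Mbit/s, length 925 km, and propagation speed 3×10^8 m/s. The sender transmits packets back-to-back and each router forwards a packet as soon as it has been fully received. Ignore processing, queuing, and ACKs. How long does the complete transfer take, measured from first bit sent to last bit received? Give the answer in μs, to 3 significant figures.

13100 μs

Per-hop transmission t_tx = L/R = 4000/44000000 = 90.9091 μs.
Per-hop propagation t_prop = 925000/300000000 = 3083.33 μs.
Pipeline fill: first packet needs 3·t_tx to clear all hops; remaining 39 packets each add one t_tx.
Total = (3+40-1)·t_tx + 3·t_prop = 42·90.9091 + 3·3083.33 = 13100 μs.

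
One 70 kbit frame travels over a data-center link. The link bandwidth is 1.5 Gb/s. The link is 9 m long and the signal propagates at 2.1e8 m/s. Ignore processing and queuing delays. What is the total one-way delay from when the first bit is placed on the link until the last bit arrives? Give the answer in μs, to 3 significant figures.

46.7 μs

L = 70000 bits.
Transmission delay = L/R = 70000 / 1500000000 = 46.6667 μs.
Propagation delay = d/s = 9 m / 210000000 m/s = 0.0428571 μs.
Total = 46.7 μs.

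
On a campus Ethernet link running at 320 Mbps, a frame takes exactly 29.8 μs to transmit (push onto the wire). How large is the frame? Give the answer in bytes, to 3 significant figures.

L = R × t_tx = 320000000 b/s × 2.98e-05 s = 9536 bits.
In bytes: 9536 / 8 = 1190 bytes.

1190 bytes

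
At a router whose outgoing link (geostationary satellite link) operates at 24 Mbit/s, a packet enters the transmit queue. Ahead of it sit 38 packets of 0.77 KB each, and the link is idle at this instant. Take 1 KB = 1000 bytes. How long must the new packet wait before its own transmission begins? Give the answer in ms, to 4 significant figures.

Each queued packet: L/R = 6160/24000000 = 0.256667 ms.
38 queued → 9.75333 ms.
Queuing delay = 9.753 ms.

9.753 ms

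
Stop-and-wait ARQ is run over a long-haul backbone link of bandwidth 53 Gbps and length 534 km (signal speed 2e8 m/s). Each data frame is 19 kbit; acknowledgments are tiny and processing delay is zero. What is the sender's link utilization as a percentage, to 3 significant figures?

t_tx = L/R = 19000/53000000000 = 3.58491e-07 s.
t_prop = 534000/200000000 = 0.00267 s; RTT = 0.00534 s.
Cycle = t_tx + RTT = 0.00534036 s.
Utilization = t_tx / cycle = 3.58491e-07/0.00534036 = 0.00671 %.

0.00671 %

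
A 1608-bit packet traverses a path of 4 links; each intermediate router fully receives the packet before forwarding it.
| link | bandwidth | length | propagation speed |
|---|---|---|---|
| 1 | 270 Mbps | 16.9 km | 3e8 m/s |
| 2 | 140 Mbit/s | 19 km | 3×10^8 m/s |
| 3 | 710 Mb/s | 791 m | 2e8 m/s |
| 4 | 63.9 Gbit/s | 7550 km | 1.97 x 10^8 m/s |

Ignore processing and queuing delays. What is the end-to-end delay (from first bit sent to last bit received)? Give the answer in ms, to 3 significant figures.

38.5 ms

Transmission delays (L/R per hop): 0.00595556, 0.0114857, 0.00226479, 2.51643e-05 ms; sum = 0.0197312 ms.
Propagation delays (d/s per hop): 0.0563333, 0.0633333, 0.003955, 38.3249 ms; sum = 38.4485 ms.
End-to-end = 38.5 ms.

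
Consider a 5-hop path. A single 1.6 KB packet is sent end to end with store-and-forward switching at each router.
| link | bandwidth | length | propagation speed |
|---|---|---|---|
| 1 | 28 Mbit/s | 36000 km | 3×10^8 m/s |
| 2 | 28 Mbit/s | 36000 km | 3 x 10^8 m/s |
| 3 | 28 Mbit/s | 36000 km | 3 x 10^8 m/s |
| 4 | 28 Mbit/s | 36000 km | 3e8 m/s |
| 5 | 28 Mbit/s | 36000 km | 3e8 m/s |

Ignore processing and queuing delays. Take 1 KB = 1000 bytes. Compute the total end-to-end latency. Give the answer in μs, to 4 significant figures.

602300 μs

L = 12800 bits.
Transmission delay per hop = L/R = 12800/28000000 = 457.143 μs; 5 hops → 2285.71 μs.
Propagation delays (d/s per hop): 120000, 120000, 120000, 120000, 120000 μs; sum = 600000 μs.
End-to-end = 602300 μs.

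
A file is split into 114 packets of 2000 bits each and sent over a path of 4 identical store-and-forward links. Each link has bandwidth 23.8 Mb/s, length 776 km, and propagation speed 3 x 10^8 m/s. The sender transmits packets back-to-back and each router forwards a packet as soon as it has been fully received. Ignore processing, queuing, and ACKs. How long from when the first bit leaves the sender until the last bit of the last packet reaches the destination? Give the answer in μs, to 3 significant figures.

Per-hop transmission t_tx = L/R = 2000/23800000 = 84.0336 μs.
Per-hop propagation t_prop = 776000/300000000 = 2586.67 μs.
Pipeline fill: first packet needs 4·t_tx to clear all hops; remaining 113 packets each add one t_tx.
Total = (4+114-1)·t_tx + 4·t_prop = 117·84.0336 + 4·2586.67 = 20200 μs.

20200 μs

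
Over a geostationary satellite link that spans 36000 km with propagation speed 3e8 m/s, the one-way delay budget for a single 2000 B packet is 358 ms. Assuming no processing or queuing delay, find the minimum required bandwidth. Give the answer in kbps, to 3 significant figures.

L = 16000 bits.
Propagation delay = 36000000 / 300000000 = 120 ms.
Transmission budget = 358 − 120 = 238 ms.
R ≥ L / t_tx = 16000 bits / 0.238 s = 67.2 kbps.

67.2 kbps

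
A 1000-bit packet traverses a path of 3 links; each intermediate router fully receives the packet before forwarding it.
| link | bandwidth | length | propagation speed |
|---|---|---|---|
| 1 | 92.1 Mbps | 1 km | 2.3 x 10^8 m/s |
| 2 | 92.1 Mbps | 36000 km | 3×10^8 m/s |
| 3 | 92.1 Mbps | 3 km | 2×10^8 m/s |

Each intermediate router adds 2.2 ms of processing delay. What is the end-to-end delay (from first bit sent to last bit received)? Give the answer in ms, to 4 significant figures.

Transmission delay per hop = L/R = 1000/92100000 = 0.0108578 ms; 3 hops → 0.0325733 ms.
Propagation delays (d/s per hop): 0.00434783, 120, 0.015 ms; sum = 120.019 ms.
Processing at 2 router(s): 2 × 2.2 ms = 4.4 ms.
End-to-end = 124.5 ms.

124.5 ms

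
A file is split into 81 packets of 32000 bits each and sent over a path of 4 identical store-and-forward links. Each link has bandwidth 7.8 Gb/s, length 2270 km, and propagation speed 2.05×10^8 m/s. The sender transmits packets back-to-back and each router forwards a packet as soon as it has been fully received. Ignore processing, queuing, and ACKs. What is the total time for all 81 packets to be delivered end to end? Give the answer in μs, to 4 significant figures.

44640 μs

Per-hop transmission t_tx = L/R = 32000/7800000000 = 4.10256 μs.
Per-hop propagation t_prop = 2270000/2.05e+08 = 11073.2 μs.
Pipeline fill: first packet needs 4·t_tx to clear all hops; remaining 80 packets each add one t_tx.
Total = (4+81-1)·t_tx + 4·t_prop = 84·4.10256 + 4·11073.2 = 44640 μs.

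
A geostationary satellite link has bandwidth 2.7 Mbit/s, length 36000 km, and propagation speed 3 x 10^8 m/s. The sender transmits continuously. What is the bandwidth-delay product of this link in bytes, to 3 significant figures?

Propagation delay = 36000000 / 300000000 = 0.12 s.
BDP = R × t_prop = 2700000 × 0.12 = 324000 bits.
In bytes: 324000/8 = 40500 bytes.

40500 bytes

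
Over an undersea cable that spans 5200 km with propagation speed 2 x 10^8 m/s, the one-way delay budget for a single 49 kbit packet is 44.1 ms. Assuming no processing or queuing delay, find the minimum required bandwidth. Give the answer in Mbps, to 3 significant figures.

2.71 Mbps

Propagation delay = 5200000 / 200000000 = 26 ms.
Transmission budget = 44.1 − 26 = 18.1 ms.
R ≥ L / t_tx = 49000 bits / 0.0181 s = 2.71 Mbps.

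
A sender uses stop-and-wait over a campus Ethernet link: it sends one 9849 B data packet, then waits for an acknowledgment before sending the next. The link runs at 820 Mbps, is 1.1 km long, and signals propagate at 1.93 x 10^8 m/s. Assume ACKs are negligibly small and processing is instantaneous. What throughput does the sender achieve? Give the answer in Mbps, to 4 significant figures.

t_tx = L/R = 78792/820000000 = 9.60878e-05 s.
t_prop = 1100/193000000 = 5.69948e-06 s; RTT = 1.1399e-05 s.
Cycle = t_tx + RTT = 0.000107487 s.
Throughput = L / cycle = 78792 / 0.000107487 = 733.0 Mbps.

733.0 Mbps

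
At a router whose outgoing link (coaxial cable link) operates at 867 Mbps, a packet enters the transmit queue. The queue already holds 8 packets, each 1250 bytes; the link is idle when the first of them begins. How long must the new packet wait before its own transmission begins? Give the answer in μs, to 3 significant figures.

Each queued packet: L/R = 10000/867000000 = 11.534 μs.
8 queued → 92.2722 μs.
Queuing delay = 92.3 μs.

92.3 μs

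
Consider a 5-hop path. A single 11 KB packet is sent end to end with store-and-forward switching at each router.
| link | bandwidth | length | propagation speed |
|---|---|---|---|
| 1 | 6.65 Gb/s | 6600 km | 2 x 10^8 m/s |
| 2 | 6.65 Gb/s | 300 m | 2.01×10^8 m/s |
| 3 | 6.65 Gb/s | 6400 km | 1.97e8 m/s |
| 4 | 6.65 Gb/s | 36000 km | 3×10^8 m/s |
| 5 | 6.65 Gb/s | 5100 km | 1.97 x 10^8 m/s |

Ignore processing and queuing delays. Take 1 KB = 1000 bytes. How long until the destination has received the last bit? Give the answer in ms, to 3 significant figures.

L = 88000 bits.
Transmission delay per hop = L/R = 88000/6650000000 = 0.0132331 ms; 5 hops → 0.0661654 ms.
Propagation delays (d/s per hop): 33, 0.00149254, 32.4873, 120, 25.8883 ms; sum = 211.377 ms.
End-to-end = 211 ms.

211 ms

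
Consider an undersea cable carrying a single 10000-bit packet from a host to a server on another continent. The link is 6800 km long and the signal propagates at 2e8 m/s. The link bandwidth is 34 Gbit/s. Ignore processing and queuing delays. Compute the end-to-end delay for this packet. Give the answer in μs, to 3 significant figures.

34000 μs

Transmission delay = L/R = 10000 / 34000000000 = 0.294118 μs.
Propagation delay = d/s = 6800000 m / 200000000 m/s = 34000 μs.
Total = 34000 μs.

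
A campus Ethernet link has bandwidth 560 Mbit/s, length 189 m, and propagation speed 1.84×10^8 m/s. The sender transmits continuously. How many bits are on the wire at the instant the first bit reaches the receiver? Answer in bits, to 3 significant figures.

Propagation delay = 189 / 184000000 = 1.02717e-06 s.
BDP = R × t_prop = 560000000 × 1.02717e-06 = 575.217 bits.

575 bits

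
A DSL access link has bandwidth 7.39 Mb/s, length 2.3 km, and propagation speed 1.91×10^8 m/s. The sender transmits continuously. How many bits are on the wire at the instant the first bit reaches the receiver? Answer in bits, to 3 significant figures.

89.0 bits

Propagation delay = 2300 / 191000000 = 1.20419e-05 s.
BDP = R × t_prop = 7390000 × 1.20419e-05 = 88.9895 bits.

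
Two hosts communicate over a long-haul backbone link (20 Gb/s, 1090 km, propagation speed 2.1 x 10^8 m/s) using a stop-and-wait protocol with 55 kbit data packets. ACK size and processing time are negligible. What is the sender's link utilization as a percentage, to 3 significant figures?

t_tx = L/R = 55000/20000000000 = 2.75e-06 s.
t_prop = 1090000/210000000 = 0.00519048 s; RTT = 0.010381 s.
Cycle = t_tx + RTT = 0.0103837 s.
Utilization = t_tx / cycle = 2.75e-06/0.0103837 = 0.0265 %.

0.0265 %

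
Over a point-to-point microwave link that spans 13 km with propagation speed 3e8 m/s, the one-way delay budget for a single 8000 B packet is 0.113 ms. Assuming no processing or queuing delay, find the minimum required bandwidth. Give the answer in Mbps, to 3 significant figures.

L = 64000 bits.
Propagation delay = 13000 / 300000000 = 0.0433333 ms.
Transmission budget = 0.113 − 0.0433333 = 0.0696667 ms.
R ≥ L / t_tx = 64000 bits / 6.96667e-05 s = 919 Mbps.

919 Mbps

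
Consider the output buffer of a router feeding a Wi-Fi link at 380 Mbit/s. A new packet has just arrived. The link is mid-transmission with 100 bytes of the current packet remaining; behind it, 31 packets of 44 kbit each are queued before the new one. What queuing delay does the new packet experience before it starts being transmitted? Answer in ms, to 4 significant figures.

3.592 ms

Each queued packet: L/R = 44000/380000000 = 0.115789 ms.
31 queued → 3.58947 ms.
Plus remaining 800 bits of current packet: 0.00210526 ms.
Queuing delay = 3.592 ms.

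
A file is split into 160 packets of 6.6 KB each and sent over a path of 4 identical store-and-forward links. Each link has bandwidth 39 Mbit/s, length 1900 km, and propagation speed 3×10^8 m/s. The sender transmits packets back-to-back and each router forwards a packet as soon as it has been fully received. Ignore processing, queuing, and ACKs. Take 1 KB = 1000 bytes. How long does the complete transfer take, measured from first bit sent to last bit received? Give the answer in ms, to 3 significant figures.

Per-hop transmission t_tx = L/R = 52800/39000000 = 1.35385 ms.
Per-hop propagation t_prop = 1900000/300000000 = 6.33333 ms.
Pipeline fill: first packet needs 4·t_tx to clear all hops; remaining 159 packets each add one t_tx.
Total = (4+160-1)·t_tx + 4·t_prop = 163·1.35385 + 4·6.33333 = 246 ms.

246 ms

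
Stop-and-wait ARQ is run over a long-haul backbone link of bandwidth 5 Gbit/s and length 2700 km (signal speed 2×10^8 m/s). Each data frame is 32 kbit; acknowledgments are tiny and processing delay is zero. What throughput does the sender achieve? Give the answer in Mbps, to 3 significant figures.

1.18 Mbps

t_tx = L/R = 32000/5000000000 = 6.4e-06 s.
t_prop = 2700000/200000000 = 0.0135 s; RTT = 0.027 s.
Cycle = t_tx + RTT = 0.0270064 s.
Throughput = L / cycle = 32000 / 0.0270064 = 1.18 Mbps.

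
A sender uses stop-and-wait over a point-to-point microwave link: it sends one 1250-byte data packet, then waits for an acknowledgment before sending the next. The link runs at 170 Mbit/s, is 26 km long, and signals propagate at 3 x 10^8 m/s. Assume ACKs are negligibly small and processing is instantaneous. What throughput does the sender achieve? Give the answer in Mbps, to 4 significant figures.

t_tx = L/R = 10000/170000000 = 5.88235e-05 s.
t_prop = 26000/300000000 = 8.66667e-05 s; RTT = 0.000173333 s.
Cycle = t_tx + RTT = 0.000232157 s.
Throughput = L / cycle = 10000 / 0.000232157 = 43.07 Mbps.

43.07 Mbps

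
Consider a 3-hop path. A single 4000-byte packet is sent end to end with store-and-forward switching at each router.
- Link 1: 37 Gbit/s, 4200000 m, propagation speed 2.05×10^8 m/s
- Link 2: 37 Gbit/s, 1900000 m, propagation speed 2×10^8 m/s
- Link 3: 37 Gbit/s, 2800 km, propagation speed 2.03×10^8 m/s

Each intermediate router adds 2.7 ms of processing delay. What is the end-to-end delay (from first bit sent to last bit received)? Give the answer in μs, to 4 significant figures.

L = 4000 × 8 = 32000 bits.
Transmission delay per hop = L/R = 32000/37000000000 = 0.864865 μs; 3 hops → 2.59459 μs.
Propagation delays (d/s per hop): 20487.8, 9500, 13793.1 μs; sum = 43780.9 μs.
Processing at 2 router(s): 2 × 2.7 ms = 5400 μs.
End-to-end = 49180 μs.

49180 μs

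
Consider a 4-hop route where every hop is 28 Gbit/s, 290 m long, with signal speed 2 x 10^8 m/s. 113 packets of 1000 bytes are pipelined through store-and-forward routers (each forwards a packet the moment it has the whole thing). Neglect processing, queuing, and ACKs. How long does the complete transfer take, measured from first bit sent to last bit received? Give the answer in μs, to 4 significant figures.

38.94 μs

Per-hop transmission t_tx = L/R = 8000/28000000000 = 0.285714 μs.
Per-hop propagation t_prop = 290/200000000 = 1.45 μs.
Pipeline fill: first packet needs 4·t_tx to clear all hops; remaining 112 packets each add one t_tx.
Total = (4+113-1)·t_tx + 4·t_prop = 116·0.285714 + 4·1.45 = 38.94 μs.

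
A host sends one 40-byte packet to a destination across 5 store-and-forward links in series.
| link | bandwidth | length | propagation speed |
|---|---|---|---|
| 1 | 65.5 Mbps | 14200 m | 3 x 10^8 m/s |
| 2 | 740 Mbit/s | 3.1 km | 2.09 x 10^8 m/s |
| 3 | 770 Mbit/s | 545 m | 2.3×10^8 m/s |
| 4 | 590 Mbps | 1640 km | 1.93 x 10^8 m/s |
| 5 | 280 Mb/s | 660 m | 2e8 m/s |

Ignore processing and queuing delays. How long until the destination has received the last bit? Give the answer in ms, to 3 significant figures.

8.57 ms

L = 40 × 8 = 320 bits.
Transmission delays (L/R per hop): 0.0048855, 0.000432432, 0.000415584, 0.000542373, 0.00114286 ms; sum = 0.00741874 ms.
Propagation delays (d/s per hop): 0.0473333, 0.0148325, 0.00236957, 8.49741, 0.0033 ms; sum = 8.56524 ms.
End-to-end = 8.57 ms.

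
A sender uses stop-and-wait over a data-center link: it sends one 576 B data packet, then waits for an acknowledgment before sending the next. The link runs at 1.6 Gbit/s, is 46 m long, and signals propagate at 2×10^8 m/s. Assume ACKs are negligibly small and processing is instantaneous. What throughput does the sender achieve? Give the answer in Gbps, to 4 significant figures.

1.380 Gbps

t_tx = L/R = 4608/1600000000 = 2.88e-06 s.
t_prop = 46/200000000 = 2.3e-07 s; RTT = 4.6e-07 s.
Cycle = t_tx + RTT = 3.34e-06 s.
Throughput = L / cycle = 4608 / 3.34e-06 = 1.380 Gbps.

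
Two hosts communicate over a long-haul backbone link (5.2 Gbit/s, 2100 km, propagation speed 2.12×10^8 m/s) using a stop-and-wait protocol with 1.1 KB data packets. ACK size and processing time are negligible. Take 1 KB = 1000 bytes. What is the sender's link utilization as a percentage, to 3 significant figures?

t_tx = L/R = 8800/5200000000 = 1.69231e-06 s.
t_prop = 2100000/212000000 = 0.00990566 s; RTT = 0.0198113 s.
Cycle = t_tx + RTT = 0.019813 s.
Utilization = t_tx / cycle = 1.69231e-06/0.019813 = 0.00854 %.

0.00854 %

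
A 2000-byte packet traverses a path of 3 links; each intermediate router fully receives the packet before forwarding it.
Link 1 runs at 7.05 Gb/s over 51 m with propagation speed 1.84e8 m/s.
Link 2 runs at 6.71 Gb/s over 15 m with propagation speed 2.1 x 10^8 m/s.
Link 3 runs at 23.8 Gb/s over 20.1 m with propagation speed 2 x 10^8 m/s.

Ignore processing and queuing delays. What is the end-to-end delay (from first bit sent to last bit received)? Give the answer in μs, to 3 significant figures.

5.78 μs

L = 2000 × 8 = 16000 bits.
Transmission delays (L/R per hop): 2.2695, 2.3845, 0.672269 μs; sum = 5.32627 μs.
Propagation delays (d/s per hop): 0.277174, 0.0714286, 0.1005 μs; sum = 0.449102 μs.
End-to-end = 5.78 μs.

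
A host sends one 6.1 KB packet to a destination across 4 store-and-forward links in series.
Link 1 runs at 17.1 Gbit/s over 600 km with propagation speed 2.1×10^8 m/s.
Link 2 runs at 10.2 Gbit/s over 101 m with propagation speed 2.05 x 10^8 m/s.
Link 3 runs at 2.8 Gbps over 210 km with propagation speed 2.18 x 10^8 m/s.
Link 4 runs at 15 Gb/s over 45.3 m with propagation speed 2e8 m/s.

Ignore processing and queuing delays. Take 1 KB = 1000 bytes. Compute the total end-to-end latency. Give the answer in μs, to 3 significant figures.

3850 μs

L = 48800 bits.
Transmission delays (L/R per hop): 2.8538, 4.78431, 17.4286, 3.25333 μs; sum = 28.32 μs.
Propagation delays (d/s per hop): 2857.14, 0.492683, 963.303, 0.2265 μs; sum = 3821.16 μs.
End-to-end = 3850 μs.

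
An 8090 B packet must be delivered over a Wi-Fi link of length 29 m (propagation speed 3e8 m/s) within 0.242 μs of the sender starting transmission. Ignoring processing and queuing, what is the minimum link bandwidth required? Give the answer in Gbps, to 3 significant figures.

L = 64720 bits.
Propagation delay = 29 / 300000000 = 0.0966667 μs.
Transmission budget = 0.242 − 0.0966667 = 0.145333 μs.
R ≥ L / t_tx = 64720 bits / 1.45333e-07 s = 445 Gbps.

445 Gbps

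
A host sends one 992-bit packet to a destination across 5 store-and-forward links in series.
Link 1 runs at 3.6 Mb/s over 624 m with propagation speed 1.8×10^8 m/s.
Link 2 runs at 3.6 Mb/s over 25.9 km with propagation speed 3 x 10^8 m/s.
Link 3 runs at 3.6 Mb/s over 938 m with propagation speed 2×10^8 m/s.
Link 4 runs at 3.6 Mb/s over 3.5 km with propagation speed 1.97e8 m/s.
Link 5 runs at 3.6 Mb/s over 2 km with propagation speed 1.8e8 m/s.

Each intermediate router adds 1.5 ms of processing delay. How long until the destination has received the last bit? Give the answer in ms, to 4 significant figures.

Transmission delay per hop = L/R = 992/3600000 = 0.275556 ms; 5 hops → 1.37778 ms.
Propagation delays (d/s per hop): 0.00346667, 0.0863333, 0.00469, 0.0177665, 0.0111111 ms; sum = 0.123368 ms.
Processing at 4 router(s): 4 × 1.5 ms = 6 ms.
End-to-end = 7.501 ms.

7.501 ms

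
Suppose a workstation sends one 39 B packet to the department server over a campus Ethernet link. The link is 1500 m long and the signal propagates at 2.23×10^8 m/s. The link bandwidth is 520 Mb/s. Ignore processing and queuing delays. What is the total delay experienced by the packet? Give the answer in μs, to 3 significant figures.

L = 39 × 8 = 312 bits.
Transmission delay = L/R = 312 / 520000000 = 0.6 μs.
Propagation delay = d/s = 1500 m / 223000000 m/s = 6.72646 μs.
Total = 7.33 μs.

7.33 μs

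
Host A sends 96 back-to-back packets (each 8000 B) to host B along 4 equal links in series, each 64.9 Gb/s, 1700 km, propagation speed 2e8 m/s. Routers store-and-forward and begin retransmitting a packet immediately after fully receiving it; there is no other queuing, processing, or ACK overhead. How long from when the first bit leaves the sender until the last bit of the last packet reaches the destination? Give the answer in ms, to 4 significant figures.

Per-hop transmission t_tx = L/R = 64000/6.49e+10 = 0.000986133 ms.
Per-hop propagation t_prop = 1700000/200000000 = 8.5 ms.
Pipeline fill: first packet needs 4·t_tx to clear all hops; remaining 95 packets each add one t_tx.
Total = (4+96-1)·t_tx + 4·t_prop = 99·0.000986133 + 4·8.5 = 34.10 ms.

34.10 ms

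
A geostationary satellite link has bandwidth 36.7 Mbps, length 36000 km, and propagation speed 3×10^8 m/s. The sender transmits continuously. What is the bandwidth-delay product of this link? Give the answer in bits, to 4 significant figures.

Propagation delay = 36000000 / 300000000 = 0.12 s.
BDP = R × t_prop = 36700000 × 0.12 = 4404000 bits.

4404000 bits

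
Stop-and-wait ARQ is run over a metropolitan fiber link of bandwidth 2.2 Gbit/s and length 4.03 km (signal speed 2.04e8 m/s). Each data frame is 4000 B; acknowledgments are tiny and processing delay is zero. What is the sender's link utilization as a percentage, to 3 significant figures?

t_tx = L/R = 32000/2200000000 = 1.45455e-05 s.
t_prop = 4030/204000000 = 1.97549e-05 s; RTT = 3.95098e-05 s.
Cycle = t_tx + RTT = 5.40553e-05 s.
Utilization = t_tx / cycle = 1.45455e-05/5.40553e-05 = 26.9 %.

26.9 %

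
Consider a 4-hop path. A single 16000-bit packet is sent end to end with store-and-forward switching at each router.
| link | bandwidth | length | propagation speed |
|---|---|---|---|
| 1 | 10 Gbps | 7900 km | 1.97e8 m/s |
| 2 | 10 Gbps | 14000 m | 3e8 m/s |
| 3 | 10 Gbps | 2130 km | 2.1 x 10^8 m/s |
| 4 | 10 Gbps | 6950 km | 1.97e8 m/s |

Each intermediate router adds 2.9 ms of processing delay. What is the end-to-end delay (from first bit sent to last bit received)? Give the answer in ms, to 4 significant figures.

94.28 ms

Transmission delay per hop = L/R = 16000/10000000000 = 0.0016 ms; 4 hops → 0.0064 ms.
Propagation delays (d/s per hop): 40.1015, 0.0466667, 10.1429, 35.2792 ms; sum = 85.5702 ms.
Processing at 3 router(s): 3 × 2.9 ms = 8.7 ms.
End-to-end = 94.28 ms.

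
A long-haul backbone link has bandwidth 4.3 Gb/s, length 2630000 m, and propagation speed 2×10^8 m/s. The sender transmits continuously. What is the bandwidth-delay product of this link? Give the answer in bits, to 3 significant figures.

Propagation delay = 2630000 / 200000000 = 0.01315 s.
BDP = R × t_prop = 4300000000 × 0.01315 = 56545000 bits.

56500000 bits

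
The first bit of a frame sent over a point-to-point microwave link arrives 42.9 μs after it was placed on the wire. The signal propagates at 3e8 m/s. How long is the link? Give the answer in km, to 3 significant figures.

12.9 km

d = s × t_prop = 300000000 × 4.29e-05 = 12.9 km.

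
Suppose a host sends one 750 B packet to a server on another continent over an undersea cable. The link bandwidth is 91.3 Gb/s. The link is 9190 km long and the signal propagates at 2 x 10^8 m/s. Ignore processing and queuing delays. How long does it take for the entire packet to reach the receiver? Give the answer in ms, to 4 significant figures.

45.95 ms

L = 750 × 8 = 6000 bits.
Transmission delay = L/R = 6000 / 91300000000 = 6.57174e-05 ms.
Propagation delay = d/s = 9190000 m / 200000000 m/s = 45.95 ms.
Total = 45.95 ms.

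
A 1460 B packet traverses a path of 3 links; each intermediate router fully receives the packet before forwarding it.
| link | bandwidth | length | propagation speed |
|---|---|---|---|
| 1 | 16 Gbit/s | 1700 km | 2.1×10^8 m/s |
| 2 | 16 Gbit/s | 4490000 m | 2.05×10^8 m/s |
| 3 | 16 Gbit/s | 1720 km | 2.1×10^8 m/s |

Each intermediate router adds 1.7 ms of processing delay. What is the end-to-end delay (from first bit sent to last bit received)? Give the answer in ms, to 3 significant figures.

41.6 ms

L = 1460 × 8 = 11680 bits.
Transmission delay per hop = L/R = 11680/16000000000 = 0.00073 ms; 3 hops → 0.00219 ms.
Propagation delays (d/s per hop): 8.09524, 21.9024, 8.19048 ms; sum = 38.1882 ms.
Processing at 2 router(s): 2 × 1.7 ms = 3.4 ms.
End-to-end = 41.6 ms.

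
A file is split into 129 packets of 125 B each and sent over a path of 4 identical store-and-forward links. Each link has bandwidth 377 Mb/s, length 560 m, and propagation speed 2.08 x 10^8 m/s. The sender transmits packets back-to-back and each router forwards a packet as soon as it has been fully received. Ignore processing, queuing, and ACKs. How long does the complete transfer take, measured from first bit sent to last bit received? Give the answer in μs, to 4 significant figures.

Per-hop transmission t_tx = L/R = 1000/377000000 = 2.65252 μs.
Per-hop propagation t_prop = 560/208000000 = 2.69231 μs.
Pipeline fill: first packet needs 4·t_tx to clear all hops; remaining 128 packets each add one t_tx.
Total = (4+129-1)·t_tx + 4·t_prop = 132·2.65252 + 4·2.69231 = 360.9 μs.

360.9 μs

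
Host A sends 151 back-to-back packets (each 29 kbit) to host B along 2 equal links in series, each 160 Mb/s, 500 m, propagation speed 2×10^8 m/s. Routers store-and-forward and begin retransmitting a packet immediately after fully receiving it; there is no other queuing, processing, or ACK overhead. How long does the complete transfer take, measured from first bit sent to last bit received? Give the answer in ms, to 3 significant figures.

Per-hop transmission t_tx = L/R = 29000/160000000 = 0.18125 ms.
Per-hop propagation t_prop = 500/200000000 = 0.0025 ms.
Pipeline fill: first packet needs 2·t_tx to clear all hops; remaining 150 packets each add one t_tx.
Total = (2+151-1)·t_tx + 2·t_prop = 152·0.18125 + 2·0.0025 = 27.6 ms.

27.6 ms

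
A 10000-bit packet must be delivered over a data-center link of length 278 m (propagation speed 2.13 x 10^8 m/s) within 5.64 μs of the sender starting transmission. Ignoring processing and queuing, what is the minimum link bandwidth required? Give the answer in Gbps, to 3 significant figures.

2.31 Gbps

Propagation delay = 278 / 213000000 = 1.30516 μs.
Transmission budget = 5.64 − 1.30516 = 4.33484 μs.
R ≥ L / t_tx = 10000 bits / 4.33484e-06 s = 2.31 Gbps.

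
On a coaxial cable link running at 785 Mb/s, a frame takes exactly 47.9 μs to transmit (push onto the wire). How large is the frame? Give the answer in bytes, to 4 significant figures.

4700 bytes

L = R × t_tx = 785000000 b/s × 4.79e-05 s = 37601.5 bits.
In bytes: 37601.5 / 8 = 4700 bytes.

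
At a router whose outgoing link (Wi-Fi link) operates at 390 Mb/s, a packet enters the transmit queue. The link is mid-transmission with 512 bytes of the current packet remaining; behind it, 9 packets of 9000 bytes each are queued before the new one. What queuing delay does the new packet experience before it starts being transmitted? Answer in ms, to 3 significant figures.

1.67 ms

Each queued packet: L/R = 72000/390000000 = 0.184615 ms.
9 queued → 1.66154 ms.
Plus remaining 4096 bits of current packet: 0.0105026 ms.
Queuing delay = 1.67 ms.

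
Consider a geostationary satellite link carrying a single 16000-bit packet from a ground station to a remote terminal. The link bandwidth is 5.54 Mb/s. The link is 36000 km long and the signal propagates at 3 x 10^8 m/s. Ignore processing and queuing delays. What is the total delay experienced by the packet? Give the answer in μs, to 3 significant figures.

123000 μs

Transmission delay = L/R = 16000 / 5540000 = 2888.09 μs.
Propagation delay = d/s = 36000000 m / 300000000 m/s = 120000 μs.
Total = 123000 μs.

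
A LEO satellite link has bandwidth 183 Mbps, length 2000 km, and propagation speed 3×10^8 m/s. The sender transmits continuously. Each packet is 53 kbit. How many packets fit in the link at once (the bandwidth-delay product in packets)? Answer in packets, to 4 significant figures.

23.02 packets

Propagation delay = 2000000 / 300000000 = 0.00666667 s.
BDP = R × t_prop = 183000000 × 0.00666667 = 1220000 bits.
In packets of 53000 bits: 23.02 packets.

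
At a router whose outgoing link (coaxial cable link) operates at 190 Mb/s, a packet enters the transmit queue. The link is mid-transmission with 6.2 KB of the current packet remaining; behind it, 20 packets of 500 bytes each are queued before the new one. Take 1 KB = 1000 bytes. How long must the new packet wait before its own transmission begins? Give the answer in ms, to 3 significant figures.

Each queued packet: L/R = 4000/190000000 = 0.0210526 ms.
20 queued → 0.421053 ms.
Plus remaining 49600 bits of current packet: 0.261053 ms.
Queuing delay = 0.682 ms.

0.682 ms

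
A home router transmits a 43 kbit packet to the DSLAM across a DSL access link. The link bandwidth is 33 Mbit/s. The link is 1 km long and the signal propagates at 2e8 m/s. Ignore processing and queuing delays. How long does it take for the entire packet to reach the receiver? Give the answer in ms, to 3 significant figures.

1.31 ms

L = 43000 bits.
Transmission delay = L/R = 43000 / 33000000 = 1.30303 ms.
Propagation delay = d/s = 1000 m / 200000000 m/s = 0.005 ms.
Total = 1.31 ms.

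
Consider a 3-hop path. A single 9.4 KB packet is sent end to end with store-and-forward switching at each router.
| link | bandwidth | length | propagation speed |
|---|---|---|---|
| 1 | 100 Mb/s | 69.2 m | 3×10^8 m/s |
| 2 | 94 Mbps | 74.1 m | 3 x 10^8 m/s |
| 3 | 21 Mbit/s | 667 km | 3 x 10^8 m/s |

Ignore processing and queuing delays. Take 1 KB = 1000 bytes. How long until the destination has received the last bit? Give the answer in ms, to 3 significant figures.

L = 75200 bits.
Transmission delays (L/R per hop): 0.752, 0.8, 3.58095 ms; sum = 5.13295 ms.
Propagation delays (d/s per hop): 0.000230667, 0.000247, 2.22333 ms; sum = 2.22381 ms.
End-to-end = 7.36 ms.

7.36 ms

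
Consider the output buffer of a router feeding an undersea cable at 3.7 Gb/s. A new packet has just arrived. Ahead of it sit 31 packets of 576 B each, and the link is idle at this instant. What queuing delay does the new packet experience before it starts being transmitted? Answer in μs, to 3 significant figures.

38.6 μs

Each queued packet: L/R = 4608/3700000000 = 1.24541 μs.
31 queued → 38.6076 μs.
Queuing delay = 38.6 μs.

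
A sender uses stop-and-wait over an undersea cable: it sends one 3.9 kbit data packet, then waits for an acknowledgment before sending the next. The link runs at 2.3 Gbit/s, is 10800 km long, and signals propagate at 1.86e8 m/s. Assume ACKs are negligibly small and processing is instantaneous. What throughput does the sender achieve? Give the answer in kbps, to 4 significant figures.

33.58 kbps

t_tx = L/R = 3900/2300000000 = 1.69565e-06 s.
t_prop = 10800000/186000000 = 0.0580645 s; RTT = 0.116129 s.
Cycle = t_tx + RTT = 0.116131 s.
Throughput = L / cycle = 3900 / 0.116131 = 33.58 kbps.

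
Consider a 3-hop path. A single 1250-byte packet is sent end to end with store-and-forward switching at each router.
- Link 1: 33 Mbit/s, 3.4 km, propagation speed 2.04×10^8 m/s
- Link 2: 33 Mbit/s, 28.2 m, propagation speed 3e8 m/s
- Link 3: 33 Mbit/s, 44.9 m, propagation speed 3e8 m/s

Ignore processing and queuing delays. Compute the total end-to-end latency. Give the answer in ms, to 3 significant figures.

0.926 ms

L = 1250 × 8 = 10000 bits.
Transmission delay per hop = L/R = 10000/33000000 = 0.30303 ms; 3 hops → 0.909091 ms.
Propagation delays (d/s per hop): 0.0166667, 9.4e-05, 0.000149667 ms; sum = 0.0169103 ms.
End-to-end = 0.926 ms.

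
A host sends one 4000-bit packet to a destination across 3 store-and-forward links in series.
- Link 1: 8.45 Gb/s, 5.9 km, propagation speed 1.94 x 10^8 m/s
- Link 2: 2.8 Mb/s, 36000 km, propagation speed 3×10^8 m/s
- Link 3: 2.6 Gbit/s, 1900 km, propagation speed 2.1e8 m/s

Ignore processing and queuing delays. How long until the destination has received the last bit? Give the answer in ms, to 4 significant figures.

Transmission delays (L/R per hop): 0.000473373, 1.42857, 0.00153846 ms; sum = 1.43058 ms.
Propagation delays (d/s per hop): 0.0304124, 120, 9.04762 ms; sum = 129.078 ms.
End-to-end = 130.5 ms.

130.5 ms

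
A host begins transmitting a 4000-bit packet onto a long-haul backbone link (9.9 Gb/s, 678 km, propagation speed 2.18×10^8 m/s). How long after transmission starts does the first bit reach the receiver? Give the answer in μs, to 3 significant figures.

3110 μs

First bit experiences only propagation delay: d/s = 678000/2.18e+08 = 3110 μs.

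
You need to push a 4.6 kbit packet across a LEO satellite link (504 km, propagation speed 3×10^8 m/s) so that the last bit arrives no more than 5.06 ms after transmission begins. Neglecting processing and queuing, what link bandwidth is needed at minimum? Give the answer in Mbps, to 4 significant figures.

Propagation delay = 504000 / 300000000 = 1.68 ms.
Transmission budget = 5.06 − 1.68 = 3.38 ms.
R ≥ L / t_tx = 4600 bits / 0.00338 s = 1.361 Mbps.

1.361 Mbps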